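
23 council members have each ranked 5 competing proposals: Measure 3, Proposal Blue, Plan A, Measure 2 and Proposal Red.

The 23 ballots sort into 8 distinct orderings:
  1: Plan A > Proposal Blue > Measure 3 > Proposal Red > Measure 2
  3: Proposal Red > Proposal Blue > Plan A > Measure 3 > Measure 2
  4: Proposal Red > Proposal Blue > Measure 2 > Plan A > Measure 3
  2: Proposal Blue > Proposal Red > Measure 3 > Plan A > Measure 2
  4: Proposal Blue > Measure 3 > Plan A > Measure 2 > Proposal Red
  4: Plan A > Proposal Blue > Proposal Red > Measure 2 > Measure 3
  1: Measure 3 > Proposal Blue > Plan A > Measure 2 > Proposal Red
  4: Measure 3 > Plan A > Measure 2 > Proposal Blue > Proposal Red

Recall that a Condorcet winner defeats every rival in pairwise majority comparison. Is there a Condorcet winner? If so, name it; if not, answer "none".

Pairwise majorities:
Measure 3 vs Proposal Blue: 1+4 = 5 for Measure 3, 18 for Proposal Blue — Proposal Blue by 18–5.
Measure 3 vs Plan A: Measure 3 preferred on 2+4+1+4 = 11 ballots; Plan A wins 12–11.
Measure 3 vs Measure 2: Measure 3 preferred on 1+3+2+4+1+4 = 15 ballots; Measure 3 wins 15–8.
Measure 3 vs Proposal Red: 10 to 13, Proposal Red.
Proposal Blue vs Plan A: Proposal Blue is ranked higher on 3+4+2+4+1 = 14 ballots, Plan A on 9. Proposal Blue wins 14–9.
Proposal Blue vs Measure 2: 19 for Proposal Blue, 4 for Measure 2 — Proposal Blue by 19–4.
Proposal Blue vs Proposal Red: Proposal Blue preferred on 1+2+4+4+1+4 = 16 ballots; Proposal Blue wins 16–7.
Plan A vs Measure 2: 19 for Plan A, 4 for Measure 2 — Plan A by 19–4.
Plan A vs Proposal Red: Plan A is ranked higher on 1+4+4+1+4 = 14 ballots, Proposal Red on 9. Plan A wins 14–9.
Measure 2 vs Proposal Red: 9 to 14, Proposal Red.
Proposal Blue wins every pairwise contest, so Proposal Blue is the Condorcet winner.

Proposal Blue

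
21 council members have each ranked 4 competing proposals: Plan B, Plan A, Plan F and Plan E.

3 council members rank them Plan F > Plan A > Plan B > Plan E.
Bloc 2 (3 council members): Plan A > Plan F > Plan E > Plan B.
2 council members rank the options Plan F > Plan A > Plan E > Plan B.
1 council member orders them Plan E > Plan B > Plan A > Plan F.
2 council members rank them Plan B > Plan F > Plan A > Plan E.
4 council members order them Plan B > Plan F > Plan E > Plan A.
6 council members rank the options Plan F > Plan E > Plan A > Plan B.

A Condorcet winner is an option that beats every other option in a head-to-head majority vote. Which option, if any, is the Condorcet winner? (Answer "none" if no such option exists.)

Check each pair by majority over 21 ballots:
Plan B vs Plan A: Plan A wins 14–7.
Plan B–Plan F: Plan F 14–7.
Plan B vs Plan E: Plan E, 12–9.
Plan A vs Plan F: Plan F, 17–4.
Plan A vs Plan E: Plan E wins 11–10.
Plan F vs Plan E: Plan F, 20–1.
Plan F wins every pairwise contest, so Plan F is the Condorcet winner.

Plan F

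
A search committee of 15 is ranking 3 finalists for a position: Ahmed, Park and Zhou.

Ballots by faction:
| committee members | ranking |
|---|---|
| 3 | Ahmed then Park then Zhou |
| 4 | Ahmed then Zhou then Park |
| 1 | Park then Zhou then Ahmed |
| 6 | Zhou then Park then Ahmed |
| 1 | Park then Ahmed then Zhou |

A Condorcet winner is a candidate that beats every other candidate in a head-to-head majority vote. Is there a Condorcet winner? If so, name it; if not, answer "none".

none

Check each pair by majority over 15 ballots:
Ahmed vs Park: Ahmed is ranked higher on 3+4 = 7 ballots, Park on 8. Park wins 8–7.
Ahmed vs Zhou: Ahmed preferred on 3+4+1 = 8 ballots; Ahmed wins 8–7.
Park vs Zhou: Park preferred on 3+1+1 = 5 ballots; Zhou wins 10–5.
Every candidate loses at least once (Ahmed loses to Park; Park loses to Zhou; Zhou loses to Ahmed). The majority relation contains the cycle Ahmed beats Zhou beats Park beats Ahmed, so there is no Condorcet winner.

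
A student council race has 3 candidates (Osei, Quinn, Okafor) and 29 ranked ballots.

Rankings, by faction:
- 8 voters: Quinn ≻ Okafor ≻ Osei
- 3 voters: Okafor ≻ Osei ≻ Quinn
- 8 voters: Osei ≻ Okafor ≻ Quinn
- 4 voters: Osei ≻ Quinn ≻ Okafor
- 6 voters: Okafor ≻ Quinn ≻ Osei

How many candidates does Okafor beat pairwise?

Okafor against each rival (29 voters):
Okafor vs Osei: Okafor preferred on 8+3+6 = 17 ballots; Okafor wins 17–12.
Okafor vs Quinn: Okafor, 17–12.
Okafor beats Osei, Quinn — 2 pairwise wins.

2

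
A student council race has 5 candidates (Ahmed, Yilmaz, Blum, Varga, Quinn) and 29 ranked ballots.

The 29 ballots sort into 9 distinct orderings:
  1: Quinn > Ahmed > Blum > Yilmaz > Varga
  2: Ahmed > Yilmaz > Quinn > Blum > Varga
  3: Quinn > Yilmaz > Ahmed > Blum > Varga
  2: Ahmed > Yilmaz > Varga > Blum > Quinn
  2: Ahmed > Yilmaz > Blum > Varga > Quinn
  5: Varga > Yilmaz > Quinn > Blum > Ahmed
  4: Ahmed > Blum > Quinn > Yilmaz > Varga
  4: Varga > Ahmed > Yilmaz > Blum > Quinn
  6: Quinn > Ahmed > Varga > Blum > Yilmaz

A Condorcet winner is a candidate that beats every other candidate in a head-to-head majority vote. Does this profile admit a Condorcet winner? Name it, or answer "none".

Pairwise majorities:
Ahmed vs Yilmaz: Ahmed, 21–8.
Ahmed–Blum: Ahmed 24–5.
Ahmed vs Varga: Ahmed wins 20–9.
Ahmed vs Quinn: Quinn wins 15–14.
Yilmaz vs Blum: Yilmaz wins 18–11.
Yilmaz vs Varga: Varga wins 15–14.
Yilmaz–Quinn: Yilmaz 15–14.
Blum vs Varga: Varga, 17–12.
Blum–Quinn: Quinn 17–12.
Varga–Quinn: Quinn 16–13.
No candidate is unbeaten: Ahmed loses to Quinn; Yilmaz loses to Ahmed; Blum loses to Ahmed; Varga loses to Ahmed; Quinn loses to Yilmaz. In particular Ahmed → Yilmaz → Quinn → Ahmed is a majority cycle — no Condorcet winner exists.

none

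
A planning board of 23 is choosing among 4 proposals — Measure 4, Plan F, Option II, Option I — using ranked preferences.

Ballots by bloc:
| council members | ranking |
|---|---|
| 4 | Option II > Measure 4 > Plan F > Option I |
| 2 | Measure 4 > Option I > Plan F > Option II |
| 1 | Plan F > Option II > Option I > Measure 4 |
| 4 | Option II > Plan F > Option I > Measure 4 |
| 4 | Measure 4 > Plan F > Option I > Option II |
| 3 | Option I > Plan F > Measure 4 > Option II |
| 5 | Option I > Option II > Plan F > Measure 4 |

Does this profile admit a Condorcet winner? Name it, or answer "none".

none

Check each pair by majority over 23 ballots:
Measure 4 vs Plan F: 10 to 13, Plan F.
Measure 4 vs Option II: Measure 4 is ranked higher on 2+4+3 = 9 ballots, Option II on 14. Option II wins 14–9.
Measure 4 vs Option I: 4+2+4 = 10 for Measure 4, 13 for Option I — Option I by 13–10.
Plan F vs Option II: 10 to 13, Option II.
Plan F vs Option I: Plan F preferred on 4+1+4+4 = 13 ballots; Plan F wins 13–10.
Option II vs Option I: 9 to 14, Option I.
Each option drops at least one matchup (Measure 4 loses to Plan F; Plan F loses to Option II; Option II loses to Option I; Option I loses to Plan F); the cycle Plan F → Option I → Option II → Plan F rules out a Condorcet winner.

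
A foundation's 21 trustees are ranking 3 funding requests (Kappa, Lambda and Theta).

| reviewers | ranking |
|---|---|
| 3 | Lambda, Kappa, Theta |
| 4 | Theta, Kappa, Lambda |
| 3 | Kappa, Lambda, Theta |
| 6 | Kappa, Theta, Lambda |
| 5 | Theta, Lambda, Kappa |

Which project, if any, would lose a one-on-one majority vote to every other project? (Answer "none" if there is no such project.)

Lambda

Pairwise majorities:
Kappa vs Lambda: Kappa, 13–8.
Kappa–Theta: Kappa 12–9.
Lambda vs Theta: Theta, 15–6.
Lambda loses to every other project — it is the Condorcet loser.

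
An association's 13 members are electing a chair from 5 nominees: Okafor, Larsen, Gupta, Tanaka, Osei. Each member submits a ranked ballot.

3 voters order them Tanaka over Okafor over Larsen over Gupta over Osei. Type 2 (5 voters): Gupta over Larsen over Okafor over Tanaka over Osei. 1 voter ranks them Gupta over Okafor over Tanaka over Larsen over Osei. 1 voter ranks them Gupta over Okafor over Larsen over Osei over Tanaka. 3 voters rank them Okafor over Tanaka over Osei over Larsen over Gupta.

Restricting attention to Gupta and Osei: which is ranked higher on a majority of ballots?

Gupta

Ballots ranking Gupta above Osei: 3 + 5 + 1 + 1 = 10.
Ballots ranking Osei above Gupta: 13 − 10 = 3.
Gupta wins the head-to-head 10–3.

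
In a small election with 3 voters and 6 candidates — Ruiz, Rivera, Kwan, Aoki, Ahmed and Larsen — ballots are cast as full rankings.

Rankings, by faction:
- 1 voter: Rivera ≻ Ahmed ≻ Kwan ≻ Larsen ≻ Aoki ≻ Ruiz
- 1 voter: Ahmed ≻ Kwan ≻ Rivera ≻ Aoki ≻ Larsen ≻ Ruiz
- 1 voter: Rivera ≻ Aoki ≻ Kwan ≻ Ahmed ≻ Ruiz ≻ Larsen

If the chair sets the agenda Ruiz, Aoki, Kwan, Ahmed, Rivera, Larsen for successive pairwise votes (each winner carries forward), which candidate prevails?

Rivera

Round 1: Ruiz vs Aoki — 0–3, Aoki advances.
Round 2: Aoki vs Kwan — 1–2, Kwan advances.
Round 3: Kwan vs Ahmed — 1–2, Ahmed advances.
Round 4: Ahmed vs Rivera — 1–2, Rivera advances.
Round 5: Rivera vs Larsen — 3–0, Rivera advances.
The agenda winner is Rivera.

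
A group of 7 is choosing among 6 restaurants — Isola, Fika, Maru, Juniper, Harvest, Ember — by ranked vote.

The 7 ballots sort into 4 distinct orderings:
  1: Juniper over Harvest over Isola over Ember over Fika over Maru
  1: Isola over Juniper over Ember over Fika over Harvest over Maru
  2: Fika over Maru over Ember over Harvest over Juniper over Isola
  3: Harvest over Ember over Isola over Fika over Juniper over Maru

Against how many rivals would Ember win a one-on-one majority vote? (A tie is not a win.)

Ember against each rival (7 friends):
Ember vs Isola: Ember, 5–2.
Ember vs Fika: Ember wins 5–2.
Ember vs Maru: Ember, 5–2.
Ember vs Juniper: 5 to 2, Ember.
Ember vs Harvest: Ember preferred on 1+2 = 3 ballots; Harvest wins 4–3.
Ember beats Isola, Fika, Maru, Juniper; loses to Harvest — 4 pairwise wins.

4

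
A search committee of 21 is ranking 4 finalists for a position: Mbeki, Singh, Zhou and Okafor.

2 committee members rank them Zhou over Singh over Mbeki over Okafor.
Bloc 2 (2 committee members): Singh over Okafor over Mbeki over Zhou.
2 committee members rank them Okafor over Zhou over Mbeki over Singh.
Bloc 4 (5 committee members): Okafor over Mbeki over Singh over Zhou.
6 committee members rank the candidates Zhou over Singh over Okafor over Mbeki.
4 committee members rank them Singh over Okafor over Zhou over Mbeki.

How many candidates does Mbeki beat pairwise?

Mbeki against each rival (21 committee members):
Mbeki vs Singh: Singh, 14–7.
Mbeki vs Zhou: Zhou wins 14–7.
Mbeki vs Okafor: Okafor, 19–2.
Mbeki beats no one; loses to Singh, Zhou, Okafor — 0 pairwise wins.

0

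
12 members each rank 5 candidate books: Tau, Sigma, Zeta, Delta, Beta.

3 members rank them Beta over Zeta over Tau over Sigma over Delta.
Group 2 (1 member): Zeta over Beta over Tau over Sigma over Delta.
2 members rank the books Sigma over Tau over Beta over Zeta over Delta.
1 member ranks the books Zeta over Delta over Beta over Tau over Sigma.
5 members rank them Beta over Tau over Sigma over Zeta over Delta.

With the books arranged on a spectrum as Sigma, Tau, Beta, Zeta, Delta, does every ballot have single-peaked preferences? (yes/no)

Axis positions: Sigma=1, Tau=2, Beta=3, Zeta=4, Delta=5.
Group 1 (peak Beta at position 3): ranking walks positions 3-4-2-1-5, expanding outward from the peak — single-peaked.
Group 2 (peak Zeta at position 4): ranking walks positions 4-3-2-1-5, expanding outward from the peak — single-peaked.
Group 3 (peak Sigma at position 1): ranking walks positions 1-2-3-4-5, expanding outward from the peak — single-peaked.
Group 4 (peak Zeta at position 4): ranking walks positions 4-5-3-2-1, expanding outward from the peak — single-peaked.
Group 5 (peak Beta at position 3): ranking walks positions 3-2-1-4-5, expanding outward from the peak — single-peaked.
Every ranking is single-peaked on this axis.

yes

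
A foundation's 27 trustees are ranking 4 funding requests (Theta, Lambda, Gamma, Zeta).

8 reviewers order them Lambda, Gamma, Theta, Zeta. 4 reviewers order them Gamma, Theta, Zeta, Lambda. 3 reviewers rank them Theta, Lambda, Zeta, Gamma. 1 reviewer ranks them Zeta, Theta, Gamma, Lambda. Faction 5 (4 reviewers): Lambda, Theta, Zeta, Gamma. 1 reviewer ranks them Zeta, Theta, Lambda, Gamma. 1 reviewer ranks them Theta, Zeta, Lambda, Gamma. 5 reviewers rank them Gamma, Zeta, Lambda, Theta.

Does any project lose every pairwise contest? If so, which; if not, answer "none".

Zeta

Head-to-head results (27 reviewers):
Theta–Lambda: Lambda 17–10.
Theta vs Gamma: 10 to 17, Gamma.
Theta vs Zeta: Theta, 20–7.
Lambda vs Gamma: 17 to 10, Lambda.
Lambda–Zeta: Lambda 15–12.
Gamma vs Zeta: Gamma, 17–10.
Zeta loses to every other project — it is the Condorcet loser.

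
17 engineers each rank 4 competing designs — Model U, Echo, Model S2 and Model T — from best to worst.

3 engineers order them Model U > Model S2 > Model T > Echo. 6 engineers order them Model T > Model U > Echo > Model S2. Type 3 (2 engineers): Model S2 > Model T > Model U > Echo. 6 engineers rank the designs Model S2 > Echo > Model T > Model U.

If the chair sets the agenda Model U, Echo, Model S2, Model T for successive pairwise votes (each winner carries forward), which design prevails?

Model T

Round 1: Model U vs Echo — 11–6, Model U advances.
Round 2: Model U vs Model S2 — 9–8, Model U advances.
Round 3: Model U vs Model T — 3–14, Model T advances.
The agenda winner is Model T.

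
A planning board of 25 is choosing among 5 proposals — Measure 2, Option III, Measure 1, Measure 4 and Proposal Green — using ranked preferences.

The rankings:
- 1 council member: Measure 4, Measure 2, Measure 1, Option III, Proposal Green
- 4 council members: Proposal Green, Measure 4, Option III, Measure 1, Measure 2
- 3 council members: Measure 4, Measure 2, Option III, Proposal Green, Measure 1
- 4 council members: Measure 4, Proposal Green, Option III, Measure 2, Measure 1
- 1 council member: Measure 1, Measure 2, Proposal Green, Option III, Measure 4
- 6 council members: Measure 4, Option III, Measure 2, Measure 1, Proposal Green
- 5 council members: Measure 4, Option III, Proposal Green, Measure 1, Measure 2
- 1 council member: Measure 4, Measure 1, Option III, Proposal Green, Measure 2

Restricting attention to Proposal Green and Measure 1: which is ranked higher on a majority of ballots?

Ballots ranking Proposal Green above Measure 1: 4 + 3 + 4 + 5 = 16.
Ballots ranking Measure 1 above Proposal Green: 25 − 16 = 9.
Proposal Green wins the head-to-head 16–9.

Proposal Green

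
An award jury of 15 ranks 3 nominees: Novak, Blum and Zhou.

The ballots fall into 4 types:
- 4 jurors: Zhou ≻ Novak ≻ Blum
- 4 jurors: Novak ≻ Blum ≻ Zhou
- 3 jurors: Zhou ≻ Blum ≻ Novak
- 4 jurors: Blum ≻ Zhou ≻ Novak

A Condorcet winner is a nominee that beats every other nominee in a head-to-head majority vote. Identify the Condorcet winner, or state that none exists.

none

Head-to-head results (15 jurors):
Novak vs Blum: 8 to 7, Novak.
Novak vs Zhou: Novak is ranked higher on 4 ballots, Zhou on 11. Zhou wins 11–4.
Blum vs Zhou: Blum is ranked higher on 4+4 = 8 ballots, Zhou on 7. Blum wins 8–7.
Each nominee drops at least one matchup (Novak loses to Zhou; Blum loses to Novak; Zhou loses to Blum); the cycle Novak → Blum → Zhou → Novak rules out a Condorcet winner.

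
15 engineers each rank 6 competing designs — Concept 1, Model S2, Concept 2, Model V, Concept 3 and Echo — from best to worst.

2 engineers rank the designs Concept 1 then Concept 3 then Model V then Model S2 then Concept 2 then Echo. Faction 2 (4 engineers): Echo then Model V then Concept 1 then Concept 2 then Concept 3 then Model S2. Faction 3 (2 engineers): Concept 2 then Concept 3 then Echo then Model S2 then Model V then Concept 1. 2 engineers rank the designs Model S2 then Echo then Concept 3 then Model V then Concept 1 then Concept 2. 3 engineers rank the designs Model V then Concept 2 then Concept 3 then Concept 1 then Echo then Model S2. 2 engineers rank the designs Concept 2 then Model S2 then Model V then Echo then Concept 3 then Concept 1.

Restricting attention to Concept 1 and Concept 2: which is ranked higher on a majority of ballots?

Ballots ranking Concept 1 above Concept 2: 2 + 4 + 2 = 8.
Ballots ranking Concept 2 above Concept 1: 15 − 8 = 7.
Concept 1 wins the head-to-head 8–7.

Concept 1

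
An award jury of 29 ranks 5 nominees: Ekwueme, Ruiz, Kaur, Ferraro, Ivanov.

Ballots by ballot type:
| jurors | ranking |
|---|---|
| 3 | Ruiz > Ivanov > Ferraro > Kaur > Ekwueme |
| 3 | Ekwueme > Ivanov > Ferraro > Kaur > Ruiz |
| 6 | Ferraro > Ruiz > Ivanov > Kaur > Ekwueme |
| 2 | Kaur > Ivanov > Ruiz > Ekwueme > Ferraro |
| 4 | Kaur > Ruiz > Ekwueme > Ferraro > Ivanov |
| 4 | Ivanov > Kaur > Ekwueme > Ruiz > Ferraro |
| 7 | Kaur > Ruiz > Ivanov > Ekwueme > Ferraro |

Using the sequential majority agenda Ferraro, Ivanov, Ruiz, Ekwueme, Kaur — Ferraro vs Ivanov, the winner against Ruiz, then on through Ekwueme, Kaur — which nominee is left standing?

Round 1: Ferraro vs Ivanov — 10–19, Ivanov advances.
Round 2: Ivanov vs Ruiz — 9–20, Ruiz advances.
Round 3: Ruiz vs Ekwueme — 22–7, Ruiz advances.
Round 4: Ruiz vs Kaur — 9–20, Kaur advances.
Kaur survives the agenda.

Kaur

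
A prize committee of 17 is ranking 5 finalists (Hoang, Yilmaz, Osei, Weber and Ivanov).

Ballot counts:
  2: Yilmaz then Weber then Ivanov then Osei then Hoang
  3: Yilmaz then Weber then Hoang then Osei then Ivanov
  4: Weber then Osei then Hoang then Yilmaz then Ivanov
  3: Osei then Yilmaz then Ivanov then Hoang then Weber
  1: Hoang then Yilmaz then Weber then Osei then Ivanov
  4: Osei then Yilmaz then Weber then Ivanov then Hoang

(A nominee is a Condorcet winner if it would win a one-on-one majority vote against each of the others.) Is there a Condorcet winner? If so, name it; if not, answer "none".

Pairwise majorities:
Hoang vs Yilmaz: Hoang preferred on 4+1 = 5 ballots; Yilmaz wins 12–5.
Hoang vs Osei: 4 to 13, Osei.
Hoang vs Weber: Weber wins 13–4.
Hoang vs Ivanov: Hoang is ranked higher on 3+4+1 = 8 ballots, Ivanov on 9. Ivanov wins 9–8.
Yilmaz vs Osei: Yilmaz is ranked higher on 2+3+1 = 6 ballots, Osei on 11. Osei wins 11–6.
Yilmaz vs Weber: Yilmaz, 13–4.
Yilmaz vs Ivanov: Yilmaz preferred on 2+3+4+3+1+4 = 17 ballots; Yilmaz wins 17–0.
Osei vs Weber: 3+4 = 7 for Osei, 10 for Weber — Weber by 10–7.
Osei vs Ivanov: 3+4+3+1+4 = 15 for Osei, 2 for Ivanov — Osei by 15–2.
Weber vs Ivanov: Weber preferred on 2+3+4+1+4 = 14 ballots; Weber wins 14–3.
Every nominee loses at least once (Hoang loses to Yilmaz; Yilmaz loses to Osei; Osei loses to Weber; Weber loses to Yilmaz; Ivanov loses to Yilmaz). The majority relation contains the cycle Yilmaz beats Weber beats Osei beats Yilmaz, so there is no Condorcet winner.

none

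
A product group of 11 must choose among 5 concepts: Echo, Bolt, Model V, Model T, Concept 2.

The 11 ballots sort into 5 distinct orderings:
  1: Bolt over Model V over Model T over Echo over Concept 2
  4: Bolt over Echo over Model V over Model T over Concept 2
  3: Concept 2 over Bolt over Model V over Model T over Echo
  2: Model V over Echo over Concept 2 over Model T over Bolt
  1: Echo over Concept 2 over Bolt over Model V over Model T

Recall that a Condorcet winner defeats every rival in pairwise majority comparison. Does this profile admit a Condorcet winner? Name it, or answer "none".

Check each pair by majority over 11 ballots:
Echo vs Bolt: Bolt, 8–3.
Echo vs Model V: Echo preferred on 4+1 = 5 ballots; Model V wins 6–5.
Echo vs Model T: Echo, 7–4.
Echo vs Concept 2: Echo wins 8–3.
Bolt vs Model V: Bolt is ranked higher on 1+4+3+1 = 9 ballots, Model V on 2. Bolt wins 9–2.
Bolt–Model T: Bolt 9–2.
Bolt–Concept 2: Concept 2 6–5.
Model V vs Model T: 11 to 0, Model V.
Model V vs Concept 2: Model V is ranked higher on 1+4+2 = 7 ballots, Concept 2 on 4. Model V wins 7–4.
Model T vs Concept 2: 1+4 = 5 for Model T, 6 for Concept 2 — Concept 2 by 6–5.
Each design drops at least one matchup (Echo loses to Bolt; Bolt loses to Concept 2; Model V loses to Bolt; Model T loses to Echo; Concept 2 loses to Echo); the cycle Echo beats Concept 2 beats Bolt beats Echo rules out a Condorcet winner.

none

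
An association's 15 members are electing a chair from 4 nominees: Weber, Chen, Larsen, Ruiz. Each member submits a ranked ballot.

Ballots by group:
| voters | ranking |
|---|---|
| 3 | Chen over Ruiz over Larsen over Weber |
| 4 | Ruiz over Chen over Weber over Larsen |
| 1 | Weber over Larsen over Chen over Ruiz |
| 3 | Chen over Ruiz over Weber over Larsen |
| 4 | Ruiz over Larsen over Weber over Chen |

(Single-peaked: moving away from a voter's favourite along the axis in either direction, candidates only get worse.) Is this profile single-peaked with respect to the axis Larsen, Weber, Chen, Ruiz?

no

Axis positions: Larsen=1, Weber=2, Chen=3, Ruiz=4.
Group 1: ranking walks positions 3-4-1-2; Larsen is ranked above Weber even though Weber lies between Larsen and the peak Chen on the axis — preferences dip and rise again. Not single-peaked.
Group 2 (peak Ruiz at position 4): ranking walks positions 4-3-2-1, expanding outward from the peak — single-peaked.
Group 3 (peak Weber at position 2): ranking walks positions 2-1-3-4, expanding outward from the peak — single-peaked.
Group 4 (peak Chen at position 3): ranking walks positions 3-4-2-1, expanding outward from the peak — single-peaked.
Group 5: ranking walks positions 4-1-2-3; Larsen is ranked above Chen even though Chen lies between Larsen and the peak Ruiz on the axis — preferences dip and rise again. Not single-peaked.
Group 1 violates single-peakedness, so the profile is not single-peaked on this axis.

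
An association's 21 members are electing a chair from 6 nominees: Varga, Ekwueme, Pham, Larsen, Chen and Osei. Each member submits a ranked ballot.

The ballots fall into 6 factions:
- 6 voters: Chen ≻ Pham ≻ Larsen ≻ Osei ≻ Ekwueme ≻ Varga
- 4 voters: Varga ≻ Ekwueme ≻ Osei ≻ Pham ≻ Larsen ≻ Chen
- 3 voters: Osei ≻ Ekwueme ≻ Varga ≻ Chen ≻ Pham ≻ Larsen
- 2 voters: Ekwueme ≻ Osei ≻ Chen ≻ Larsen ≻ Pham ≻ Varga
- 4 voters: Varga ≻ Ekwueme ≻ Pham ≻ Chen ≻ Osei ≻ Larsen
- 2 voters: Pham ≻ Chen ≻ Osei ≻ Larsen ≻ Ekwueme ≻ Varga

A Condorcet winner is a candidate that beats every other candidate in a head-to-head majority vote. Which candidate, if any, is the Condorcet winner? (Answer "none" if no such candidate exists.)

Pairwise majorities:
Varga vs Ekwueme: Ekwueme wins 13–8.
Varga vs Pham: Varga wins 11–10.
Varga–Larsen: Varga 11–10.
Varga vs Chen: Varga wins 11–10.
Varga–Osei: Osei 13–8.
Ekwueme vs Pham: Ekwueme, 13–8.
Ekwueme vs Larsen: Ekwueme, 13–8.
Ekwueme–Chen: Ekwueme 13–8.
Ekwueme vs Osei: Osei wins 11–10.
Pham vs Larsen: Pham wins 19–2.
Pham–Chen: Chen 11–10.
Pham vs Osei: Pham, 12–9.
Larsen vs Chen: Chen wins 17–4.
Larsen–Osei: Osei 15–6.
Chen vs Osei: Chen wins 12–9.
No candidate is unbeaten: Varga loses to Ekwueme; Ekwueme loses to Osei; Pham loses to Varga; Larsen loses to Varga; Chen loses to Varga; Osei loses to Pham. In particular Varga → Pham → Osei → Varga is a majority cycle — no Condorcet winner exists.

none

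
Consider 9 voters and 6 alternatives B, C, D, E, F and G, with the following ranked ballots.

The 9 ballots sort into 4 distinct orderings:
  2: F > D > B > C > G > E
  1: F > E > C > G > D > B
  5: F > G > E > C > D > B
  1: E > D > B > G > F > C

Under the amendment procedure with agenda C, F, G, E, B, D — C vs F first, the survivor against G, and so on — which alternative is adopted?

F

Round 1: C vs F — 0–9, F advances.
Round 2: F vs G — 8–1, F advances.
Round 3: F vs E — 8–1, F advances.
Round 4: F vs B — 8–1, F advances.
Round 5: F vs D — 8–1, F advances.
The agenda winner is F.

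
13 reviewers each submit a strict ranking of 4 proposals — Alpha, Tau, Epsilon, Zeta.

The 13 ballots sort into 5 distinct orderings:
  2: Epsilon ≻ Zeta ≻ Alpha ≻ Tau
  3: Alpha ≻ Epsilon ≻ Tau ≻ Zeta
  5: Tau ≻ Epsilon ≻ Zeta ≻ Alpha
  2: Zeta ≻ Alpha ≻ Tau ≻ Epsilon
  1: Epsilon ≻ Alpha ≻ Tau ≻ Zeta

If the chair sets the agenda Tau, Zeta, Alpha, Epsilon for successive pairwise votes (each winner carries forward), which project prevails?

Round 1: Tau vs Zeta — 9–4, Tau advances.
Round 2: Tau vs Alpha — 5–8, Alpha advances.
Round 3: Alpha vs Epsilon — 5–8, Epsilon advances.
Epsilon survives the agenda.

Epsilon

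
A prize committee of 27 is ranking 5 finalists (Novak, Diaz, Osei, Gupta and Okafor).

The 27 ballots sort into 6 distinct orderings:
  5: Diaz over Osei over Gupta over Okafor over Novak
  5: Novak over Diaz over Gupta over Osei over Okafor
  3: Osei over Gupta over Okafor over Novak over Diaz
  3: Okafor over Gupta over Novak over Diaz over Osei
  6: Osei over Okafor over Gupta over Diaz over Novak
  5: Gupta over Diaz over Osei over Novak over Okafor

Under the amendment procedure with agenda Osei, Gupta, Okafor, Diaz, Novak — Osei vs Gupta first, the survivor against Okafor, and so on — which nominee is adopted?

Diaz

Round 1: Osei vs Gupta — 14–13, Osei advances.
Round 2: Osei vs Okafor — 24–3, Osei advances.
Round 3: Osei vs Diaz — 9–18, Diaz advances.
Round 4: Diaz vs Novak — 16–11, Diaz advances.
The agenda winner is Diaz.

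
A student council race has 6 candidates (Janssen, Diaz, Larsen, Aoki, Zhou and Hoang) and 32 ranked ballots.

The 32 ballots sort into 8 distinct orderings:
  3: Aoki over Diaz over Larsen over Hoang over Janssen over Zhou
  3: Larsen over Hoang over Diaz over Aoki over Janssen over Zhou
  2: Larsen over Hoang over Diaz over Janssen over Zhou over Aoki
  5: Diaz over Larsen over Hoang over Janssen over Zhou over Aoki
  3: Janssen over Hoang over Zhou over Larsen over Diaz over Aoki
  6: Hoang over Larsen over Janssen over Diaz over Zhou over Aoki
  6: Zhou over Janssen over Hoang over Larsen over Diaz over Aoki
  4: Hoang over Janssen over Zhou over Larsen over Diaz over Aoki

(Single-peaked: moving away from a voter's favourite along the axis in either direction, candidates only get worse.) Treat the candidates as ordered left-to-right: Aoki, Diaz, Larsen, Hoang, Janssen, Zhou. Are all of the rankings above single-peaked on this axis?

Axis positions: Aoki=1, Diaz=2, Larsen=3, Hoang=4, Janssen=5, Zhou=6.
Bloc 1 (peak Aoki at position 1): ranking walks positions 1-2-3-4-5-6, expanding outward from the peak — single-peaked.
Bloc 2 (peak Larsen at position 3): ranking walks positions 3-4-2-1-5-6, expanding outward from the peak — single-peaked.
Bloc 3 (peak Larsen at position 3): ranking walks positions 3-4-2-5-6-1, expanding outward from the peak — single-peaked.
Bloc 4 (peak Diaz at position 2): ranking walks positions 2-3-4-5-6-1, expanding outward from the peak — single-peaked.
Bloc 5 (peak Janssen at position 5): ranking walks positions 5-4-6-3-2-1, expanding outward from the peak — single-peaked.
Bloc 6 (peak Hoang at position 4): ranking walks positions 4-3-5-2-6-1, expanding outward from the peak — single-peaked.
Bloc 7 (peak Zhou at position 6): ranking walks positions 6-5-4-3-2-1, expanding outward from the peak — single-peaked.
Bloc 8 (peak Hoang at position 4): ranking walks positions 4-5-6-3-2-1, expanding outward from the peak — single-peaked.
Every ranking is single-peaked on this axis.

yes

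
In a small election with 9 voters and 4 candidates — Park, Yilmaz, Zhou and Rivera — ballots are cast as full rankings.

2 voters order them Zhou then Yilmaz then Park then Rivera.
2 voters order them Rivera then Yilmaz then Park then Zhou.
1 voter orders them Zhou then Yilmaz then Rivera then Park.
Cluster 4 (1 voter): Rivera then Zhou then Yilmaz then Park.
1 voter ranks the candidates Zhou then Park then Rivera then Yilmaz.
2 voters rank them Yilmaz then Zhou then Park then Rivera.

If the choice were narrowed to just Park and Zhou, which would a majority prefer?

Ballots ranking Park above Zhou: 2.
Ballots ranking Zhou above Park: 9 − 2 = 7.
Zhou wins the head-to-head 7–2.

Zhou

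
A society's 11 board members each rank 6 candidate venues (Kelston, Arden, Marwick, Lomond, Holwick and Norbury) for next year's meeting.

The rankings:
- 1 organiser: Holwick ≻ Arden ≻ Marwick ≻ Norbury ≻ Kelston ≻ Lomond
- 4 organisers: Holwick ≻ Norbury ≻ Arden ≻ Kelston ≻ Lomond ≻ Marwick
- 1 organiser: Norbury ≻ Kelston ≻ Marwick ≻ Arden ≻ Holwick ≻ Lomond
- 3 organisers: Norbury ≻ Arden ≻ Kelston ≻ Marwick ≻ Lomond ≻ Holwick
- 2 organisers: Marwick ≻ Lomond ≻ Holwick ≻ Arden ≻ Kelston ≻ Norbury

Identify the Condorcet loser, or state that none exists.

Lomond

Head-to-head results (11 organisers):
Kelston vs Arden: Arden wins 10–1.
Kelston vs Marwick: Kelston, 8–3.
Kelston–Lomond: Kelston 9–2.
Kelston vs Holwick: 1+3 = 4 for Kelston, 7 for Holwick — Holwick by 7–4.
Kelston vs Norbury: 2 for Kelston, 9 for Norbury — Norbury by 9–2.
Arden–Marwick: Arden 8–3.
Arden–Lomond: Arden 9–2.
Arden vs Holwick: 4 to 7, Holwick.
Arden vs Norbury: Norbury, 8–3.
Marwick vs Lomond: Marwick preferred on 1+1+3+2 = 7 ballots; Marwick wins 7–4.
Marwick vs Holwick: Marwick is ranked higher on 1+3+2 = 6 ballots, Holwick on 5. Marwick wins 6–5.
Marwick vs Norbury: Norbury wins 8–3.
Lomond vs Holwick: Lomond is ranked higher on 3+2 = 5 ballots, Holwick on 6. Holwick wins 6–5.
Lomond vs Norbury: Lomond is ranked higher on 2 ballots, Norbury on 9. Norbury wins 9–2.
Holwick vs Norbury: Holwick, 7–4.
Lomond loses to every other city — it is the Condorcet loser.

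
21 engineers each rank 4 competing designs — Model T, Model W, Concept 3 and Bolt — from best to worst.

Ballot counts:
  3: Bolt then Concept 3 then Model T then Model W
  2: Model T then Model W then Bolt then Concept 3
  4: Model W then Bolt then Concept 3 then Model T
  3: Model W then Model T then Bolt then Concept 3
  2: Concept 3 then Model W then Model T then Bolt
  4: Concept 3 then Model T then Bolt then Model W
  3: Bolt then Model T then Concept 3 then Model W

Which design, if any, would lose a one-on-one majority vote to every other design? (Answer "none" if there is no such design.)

Pairwise majorities:
Model T vs Model W: Model T is ranked higher on 3+2+4+3 = 12 ballots, Model W on 9. Model T wins 12–9.
Model T vs Concept 3: Concept 3 wins 13–8.
Model T vs Bolt: Model T, 11–10.
Model W vs Concept 3: Concept 3, 12–9.
Model W vs Bolt: Model W is ranked higher on 2+4+3+2 = 11 ballots, Bolt on 10. Model W wins 11–10.
Concept 3 vs Bolt: Bolt, 15–6.
No design is winless: Model T beats Model W; Model W beats Bolt; Concept 3 beats Model T; Bolt beats Concept 3. There is no Condorcet loser.

none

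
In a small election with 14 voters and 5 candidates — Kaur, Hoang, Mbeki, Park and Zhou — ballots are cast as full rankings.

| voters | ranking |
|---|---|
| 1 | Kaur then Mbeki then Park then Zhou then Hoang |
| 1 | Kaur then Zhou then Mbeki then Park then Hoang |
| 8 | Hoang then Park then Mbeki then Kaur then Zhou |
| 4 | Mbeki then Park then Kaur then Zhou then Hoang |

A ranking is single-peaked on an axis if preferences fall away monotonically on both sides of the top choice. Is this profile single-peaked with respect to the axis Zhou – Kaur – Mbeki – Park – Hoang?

Axis positions: Zhou=1, Kaur=2, Mbeki=3, Park=4, Hoang=5.
Ballot type 1 (peak Kaur at position 2): ranking walks positions 2-3-4-1-5, expanding outward from the peak — single-peaked.
Ballot type 2 (peak Kaur at position 2): ranking walks positions 2-1-3-4-5, expanding outward from the peak — single-peaked.
Ballot type 3 (peak Hoang at position 5): ranking walks positions 5-4-3-2-1, expanding outward from the peak — single-peaked.
Ballot type 4 (peak Mbeki at position 3): ranking walks positions 3-4-2-1-5, expanding outward from the peak — single-peaked.
Every ranking is single-peaked on this axis.

yes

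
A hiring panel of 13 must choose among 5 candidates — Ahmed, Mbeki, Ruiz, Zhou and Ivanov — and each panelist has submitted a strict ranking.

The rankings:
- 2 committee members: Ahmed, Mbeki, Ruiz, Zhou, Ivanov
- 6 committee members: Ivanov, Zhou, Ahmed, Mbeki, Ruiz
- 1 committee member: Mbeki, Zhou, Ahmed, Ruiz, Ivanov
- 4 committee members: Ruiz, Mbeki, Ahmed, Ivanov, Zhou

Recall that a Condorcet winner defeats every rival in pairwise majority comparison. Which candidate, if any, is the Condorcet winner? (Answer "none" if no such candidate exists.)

none

Pairwise majorities:
Ahmed vs Mbeki: Ahmed, 8–5.
Ahmed vs Ruiz: Ahmed wins 9–4.
Ahmed vs Zhou: Zhou wins 7–6.
Ahmed–Ivanov: Ahmed 7–6.
Mbeki vs Ruiz: Mbeki wins 9–4.
Mbeki vs Zhou: Mbeki, 7–6.
Mbeki vs Ivanov: Mbeki, 7–6.
Ruiz–Zhou: Zhou 7–6.
Ruiz vs Ivanov: Ruiz wins 7–6.
Zhou vs Ivanov: Ivanov wins 10–3.
Each candidate drops at least one matchup (Ahmed loses to Zhou; Mbeki loses to Ahmed; Ruiz loses to Ahmed; Zhou loses to Mbeki; Ivanov loses to Ahmed); the cycle Ahmed > Mbeki > Zhou > Ahmed rules out a Condorcet winner.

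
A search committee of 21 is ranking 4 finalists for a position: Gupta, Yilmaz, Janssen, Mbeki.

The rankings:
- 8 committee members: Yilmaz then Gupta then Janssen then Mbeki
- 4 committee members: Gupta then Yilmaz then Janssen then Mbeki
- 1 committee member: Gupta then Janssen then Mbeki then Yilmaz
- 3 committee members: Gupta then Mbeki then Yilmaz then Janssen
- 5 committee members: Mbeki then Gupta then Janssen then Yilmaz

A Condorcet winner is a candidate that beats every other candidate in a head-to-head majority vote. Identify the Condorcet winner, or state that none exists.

Pairwise majorities:
Gupta–Yilmaz: Gupta 13–8.
Gupta vs Janssen: Gupta wins 21–0.
Gupta vs Mbeki: Gupta, 16–5.
Yilmaz vs Janssen: Yilmaz, 15–6.
Yilmaz–Mbeki: Yilmaz 12–9.
Janssen vs Mbeki: Janssen, 13–8.
Gupta defeats every rival head-to-head and is the Condorcet winner.

Gupta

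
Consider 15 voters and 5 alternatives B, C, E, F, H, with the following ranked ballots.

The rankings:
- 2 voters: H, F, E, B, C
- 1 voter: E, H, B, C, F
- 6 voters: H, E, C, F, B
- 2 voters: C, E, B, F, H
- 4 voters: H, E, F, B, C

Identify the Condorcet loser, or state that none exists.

B

Pairwise majorities:
B vs C: B preferred on 2+1+4 = 7 ballots; C wins 8–7.
B vs E: 0 for B, 15 for E — E by 15–0.
B–F: F 12–3.
B–H: H 13–2.
C vs E: E, 13–2.
C vs F: C wins 9–6.
C vs H: H wins 13–2.
E vs F: E is ranked higher on 1+6+2+4 = 13 ballots, F on 2. E wins 13–2.
E vs H: E is ranked higher on 1+2 = 3 ballots, H on 12. H wins 12–3.
F–H: H 13–2.
Only B has no wins; B is the Condorcet loser.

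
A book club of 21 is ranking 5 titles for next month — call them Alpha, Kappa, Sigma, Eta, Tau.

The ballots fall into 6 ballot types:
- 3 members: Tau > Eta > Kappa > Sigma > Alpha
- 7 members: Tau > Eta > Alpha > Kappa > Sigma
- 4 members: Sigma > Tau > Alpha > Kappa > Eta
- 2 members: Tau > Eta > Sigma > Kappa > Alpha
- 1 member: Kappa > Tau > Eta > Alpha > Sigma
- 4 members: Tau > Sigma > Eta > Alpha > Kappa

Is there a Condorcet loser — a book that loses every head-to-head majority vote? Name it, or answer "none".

none

Head-to-head results (21 members):
Alpha–Kappa: Alpha 15–6.
Alpha vs Sigma: Alpha is ranked higher on 7+1 = 8 ballots, Sigma on 13. Sigma wins 13–8.
Alpha vs Eta: 4 for Alpha, 17 for Eta — Eta by 17–4.
Alpha vs Tau: 0 to 21, Tau.
Kappa–Sigma: Kappa 11–10.
Kappa vs Eta: Eta wins 16–5.
Kappa vs Tau: 1 for Kappa, 20 for Tau — Tau by 20–1.
Sigma vs Eta: Eta wins 13–8.
Sigma vs Tau: Sigma preferred on 4 ballots; Tau wins 17–4.
Eta vs Tau: 0 for Eta, 21 for Tau — Tau by 21–0.
Each book has at least one pairwise win (Alpha beats Kappa; Kappa beats Sigma; Sigma beats Alpha; Eta beats Alpha; Tau beats Alpha) — no Condorcet loser.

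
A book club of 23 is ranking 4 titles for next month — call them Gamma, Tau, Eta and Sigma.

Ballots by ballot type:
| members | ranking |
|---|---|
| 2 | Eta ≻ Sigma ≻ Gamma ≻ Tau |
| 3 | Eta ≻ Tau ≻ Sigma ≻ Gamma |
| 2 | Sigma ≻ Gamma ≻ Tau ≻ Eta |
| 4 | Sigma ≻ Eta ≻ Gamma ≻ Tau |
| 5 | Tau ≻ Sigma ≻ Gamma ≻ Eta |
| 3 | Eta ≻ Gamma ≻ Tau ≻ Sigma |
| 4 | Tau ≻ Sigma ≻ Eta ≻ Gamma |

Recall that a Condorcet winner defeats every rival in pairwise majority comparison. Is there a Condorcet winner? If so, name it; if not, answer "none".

Head-to-head results (23 members):
Gamma vs Tau: Tau wins 12–11.
Gamma vs Eta: Gamma is ranked higher on 2+5 = 7 ballots, Eta on 16. Eta wins 16–7.
Gamma vs Sigma: Sigma, 20–3.
Tau vs Eta: Tau preferred on 2+5+4 = 11 ballots; Eta wins 12–11.
Tau–Sigma: Tau 15–8.
Eta vs Sigma: Eta is ranked higher on 2+3+3 = 8 ballots, Sigma on 15. Sigma wins 15–8.
No book is unbeaten: Gamma loses to Tau; Tau loses to Eta; Eta loses to Sigma; Sigma loses to Tau. In particular Tau → Sigma → Eta → Tau is a majority cycle — no Condorcet winner exists.

none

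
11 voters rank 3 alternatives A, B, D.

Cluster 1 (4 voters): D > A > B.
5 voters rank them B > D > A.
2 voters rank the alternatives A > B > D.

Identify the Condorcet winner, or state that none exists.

Head-to-head results (11 voters):
A vs B: A, 6–5.
A–D: D 9–2.
B vs D: B, 7–4.
Each alternative drops at least one matchup (A loses to D; B loses to A; D loses to B); the cycle A beats B beats D beats A rules out a Condorcet winner.

none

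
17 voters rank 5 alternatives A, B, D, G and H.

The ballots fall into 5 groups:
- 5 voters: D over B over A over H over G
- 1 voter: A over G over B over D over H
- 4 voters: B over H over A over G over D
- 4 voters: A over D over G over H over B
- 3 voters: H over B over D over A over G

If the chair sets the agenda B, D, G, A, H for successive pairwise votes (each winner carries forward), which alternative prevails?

A

Round 1: B vs D — 8–9, D advances.
Round 2: D vs G — 12–5, D advances.
Round 3: D vs A — 8–9, A advances.
Round 4: A vs H — 10–7, A advances.
A survives the agenda.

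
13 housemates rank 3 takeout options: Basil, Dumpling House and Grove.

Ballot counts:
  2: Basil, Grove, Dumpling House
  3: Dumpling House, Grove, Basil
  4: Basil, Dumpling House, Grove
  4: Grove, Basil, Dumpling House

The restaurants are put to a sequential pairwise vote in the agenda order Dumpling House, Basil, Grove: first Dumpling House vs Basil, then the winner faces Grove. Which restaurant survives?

Grove

Round 1: Dumpling House vs Basil — 3–10, Basil advances.
Round 2: Basil vs Grove — 6–7, Grove advances.
The agenda winner is Grove.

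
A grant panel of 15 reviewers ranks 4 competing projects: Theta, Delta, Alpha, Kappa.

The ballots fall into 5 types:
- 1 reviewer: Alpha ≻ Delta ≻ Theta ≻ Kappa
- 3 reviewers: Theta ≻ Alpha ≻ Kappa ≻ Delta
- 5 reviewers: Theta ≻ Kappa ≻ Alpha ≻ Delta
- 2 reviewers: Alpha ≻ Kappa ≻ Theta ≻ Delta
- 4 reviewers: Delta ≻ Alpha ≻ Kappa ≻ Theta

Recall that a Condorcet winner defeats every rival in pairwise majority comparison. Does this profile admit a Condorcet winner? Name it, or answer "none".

Theta

Pairwise majorities:
Theta vs Delta: 10 to 5, Theta.
Theta vs Alpha: 3+5 = 8 for Theta, 7 for Alpha — Theta by 8–7.
Theta vs Kappa: 9 to 6, Theta.
Delta vs Alpha: Delta preferred on 4 ballots; Alpha wins 11–4.
Delta vs Kappa: 1+4 = 5 for Delta, 10 for Kappa — Kappa by 10–5.
Alpha vs Kappa: 1+3+2+4 = 10 for Alpha, 5 for Kappa — Alpha by 10–5.
Only Theta has no losses; Theta is the Condorcet winner.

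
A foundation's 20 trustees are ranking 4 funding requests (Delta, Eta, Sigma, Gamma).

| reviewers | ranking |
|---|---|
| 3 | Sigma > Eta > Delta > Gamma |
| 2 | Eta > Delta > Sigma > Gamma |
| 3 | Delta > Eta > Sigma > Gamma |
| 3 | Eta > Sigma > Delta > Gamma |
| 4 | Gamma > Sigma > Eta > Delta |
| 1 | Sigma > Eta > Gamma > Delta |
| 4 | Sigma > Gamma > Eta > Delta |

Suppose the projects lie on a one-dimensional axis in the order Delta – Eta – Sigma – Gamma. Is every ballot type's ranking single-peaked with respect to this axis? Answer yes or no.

yes

Axis positions: Delta=1, Eta=2, Sigma=3, Gamma=4.
Ballot type 1 (peak Sigma at position 3): ranking walks positions 3-2-1-4, expanding outward from the peak — single-peaked.
Ballot type 2 (peak Eta at position 2): ranking walks positions 2-1-3-4, expanding outward from the peak — single-peaked.
Ballot type 3 (peak Delta at position 1): ranking walks positions 1-2-3-4, expanding outward from the peak — single-peaked.
Ballot type 4 (peak Eta at position 2): ranking walks positions 2-3-1-4, expanding outward from the peak — single-peaked.
Ballot type 5 (peak Gamma at position 4): ranking walks positions 4-3-2-1, expanding outward from the peak — single-peaked.
Ballot type 6 (peak Sigma at position 3): ranking walks positions 3-2-4-1, expanding outward from the peak — single-peaked.
Ballot type 7 (peak Sigma at position 3): ranking walks positions 3-4-2-1, expanding outward from the peak — single-peaked.
Every ranking is single-peaked on this axis.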